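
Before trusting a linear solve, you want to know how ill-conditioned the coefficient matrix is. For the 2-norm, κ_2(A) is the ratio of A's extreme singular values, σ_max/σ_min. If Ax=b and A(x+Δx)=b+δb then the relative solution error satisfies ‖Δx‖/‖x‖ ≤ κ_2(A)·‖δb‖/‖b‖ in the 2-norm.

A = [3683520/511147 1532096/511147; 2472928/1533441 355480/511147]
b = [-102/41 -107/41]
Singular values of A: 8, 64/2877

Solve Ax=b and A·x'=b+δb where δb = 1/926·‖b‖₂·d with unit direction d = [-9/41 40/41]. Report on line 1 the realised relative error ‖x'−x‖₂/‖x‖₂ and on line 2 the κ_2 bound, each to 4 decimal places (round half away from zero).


0.0019
0.3884

σ_max = 8, σ_min = 64/2877
κ = σ_max/σ_min = 8/(64/2877) = 359.6250
bound on ‖Δx‖/‖x‖: κ·ε = 359.6250·1/926 = 0.3884
solve Ax = b  →  x = [34.2332 -83.1346]
‖b‖ = 3.6056, ‖x‖ = 89.9070
with δb = [-0.0009 0.0038], A·Δx = δb → ‖Δx‖ = 0.1750
realised ‖Δx‖/‖x‖ = 0.0019
tightness: 0.0019 against a bound of 0.3884 (unrounded ratio ≈ 0.0050)


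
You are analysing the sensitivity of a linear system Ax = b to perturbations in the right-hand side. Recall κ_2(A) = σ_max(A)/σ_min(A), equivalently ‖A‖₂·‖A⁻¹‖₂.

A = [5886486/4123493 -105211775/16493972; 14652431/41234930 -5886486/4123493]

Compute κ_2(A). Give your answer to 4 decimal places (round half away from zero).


M = AᵀA = [2189033597281/1011492832900 -972379792611/101149283290; -972379792611/101149283290 6914889397681/161838853264]. tr(M)=108047810429/2406883600, det(M)=20151121/385101376
solving λ² − 108047810429/2406883600·λ + 20151121/385101376 = 0 gives λ = 4489/100, 112225/96275344
κ_2(A) = √(λ_max/λ_min) = √((4489/100) / (112225/96275344)) = 196.2400

196.2400


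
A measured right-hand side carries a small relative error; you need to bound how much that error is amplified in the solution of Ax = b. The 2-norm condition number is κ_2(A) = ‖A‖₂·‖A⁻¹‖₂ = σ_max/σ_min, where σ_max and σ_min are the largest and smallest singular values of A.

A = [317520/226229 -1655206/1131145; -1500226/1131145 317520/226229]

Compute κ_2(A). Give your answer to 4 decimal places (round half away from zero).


AᵀA = [5673188836/1521390025 -238267008/60855601; -238267008/60855601 6254673796/1521390025]; tr = 14182952/1809025, det = 38416/45225625
solving λ² − 14182952/1809025·λ + 38416/45225625 = 0 gives λ = 196/25, 196/1809025
κ_2(A) = √(λ_max/λ_min) = √((196/25) / (196/1809025)) = 269.0000

269.0000


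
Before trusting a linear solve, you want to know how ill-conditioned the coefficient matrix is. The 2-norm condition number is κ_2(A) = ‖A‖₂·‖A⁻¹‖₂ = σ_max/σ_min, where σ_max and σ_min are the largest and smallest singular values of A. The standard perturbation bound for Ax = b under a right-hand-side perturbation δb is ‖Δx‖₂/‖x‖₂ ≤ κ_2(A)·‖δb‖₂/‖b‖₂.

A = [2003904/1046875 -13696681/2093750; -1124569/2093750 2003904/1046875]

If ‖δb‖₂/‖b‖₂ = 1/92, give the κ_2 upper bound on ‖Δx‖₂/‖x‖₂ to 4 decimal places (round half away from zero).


M = AᵀA = [27723488641/7014062500 -23760289728/1753515625; -23760289728/1753515625 325858552609/7014062500]. tr(M)=282865633/5611250, det(M)=25411681/1122250000
λ_max, λ_min = (282865633/5611250 ± √20002528626647616/7871531640625)/2 = 5041/100, 5041/11222500
σ_max=√(5041/100)=(71/10), σ_min=√(5041/11222500)=(71/3350) → κ = 335.0000
bound on ‖Δx‖/‖x‖: κ·ε = 335.0000·1/92 = 3.6413

3.6413


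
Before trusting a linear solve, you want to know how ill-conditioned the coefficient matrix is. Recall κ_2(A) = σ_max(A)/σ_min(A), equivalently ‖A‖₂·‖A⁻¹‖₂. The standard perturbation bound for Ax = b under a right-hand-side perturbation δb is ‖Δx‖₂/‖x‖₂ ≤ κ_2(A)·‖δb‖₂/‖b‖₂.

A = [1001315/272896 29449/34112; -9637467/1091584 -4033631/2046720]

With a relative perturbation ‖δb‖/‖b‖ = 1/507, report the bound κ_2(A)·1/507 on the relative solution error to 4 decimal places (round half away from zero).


AᵀA = [644514070081/7050625024 90633214511/4406640640; 90633214511/4406640640 114747076969/24787353600]; tr = 90636215761/943718400, det = 5764801/37748736
solving λ² − 90636215761/943718400·λ + 5764801/37748736 = 0 gives λ = 2401/25, 60025/37748736
so κ_2 = √((2401/25) / (60025/37748736)) = 245.7600
perturbation bound = 245.7600·1/507 = 0.4847

0.4847


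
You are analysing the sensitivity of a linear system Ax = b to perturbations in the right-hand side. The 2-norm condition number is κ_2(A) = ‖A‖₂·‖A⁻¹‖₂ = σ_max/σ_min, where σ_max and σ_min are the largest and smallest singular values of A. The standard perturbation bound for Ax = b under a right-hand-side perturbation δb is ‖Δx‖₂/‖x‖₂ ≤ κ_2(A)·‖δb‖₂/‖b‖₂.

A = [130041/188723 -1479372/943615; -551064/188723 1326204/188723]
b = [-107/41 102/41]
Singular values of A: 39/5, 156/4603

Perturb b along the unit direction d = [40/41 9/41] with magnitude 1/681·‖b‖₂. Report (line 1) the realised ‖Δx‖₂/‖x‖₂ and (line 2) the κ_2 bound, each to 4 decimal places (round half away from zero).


0.0026
0.3380

from the listed singular values, σ₁ = 39/5, σ_n = 156/4603
κ = σ_max/σ_min = (39/5)/(156/4603) = 230.1500
worst-case relative error ≤ 230.1500 × 1/681 = 0.3380
solve Ax = b  →  x = [-54.6213 -22.3422]
‖b‖₂ = 3.6056 and ‖x‖₂ = 59.0141
δb = ε·‖b‖·d = [0.0052 0.0012]; solving A·Δx = δb gives ‖Δx‖ = 0.1562
relative error = 0.0026
so the bound overstates the realised error by a factor of ≈ 127.6670 (computed from the unrounded values)


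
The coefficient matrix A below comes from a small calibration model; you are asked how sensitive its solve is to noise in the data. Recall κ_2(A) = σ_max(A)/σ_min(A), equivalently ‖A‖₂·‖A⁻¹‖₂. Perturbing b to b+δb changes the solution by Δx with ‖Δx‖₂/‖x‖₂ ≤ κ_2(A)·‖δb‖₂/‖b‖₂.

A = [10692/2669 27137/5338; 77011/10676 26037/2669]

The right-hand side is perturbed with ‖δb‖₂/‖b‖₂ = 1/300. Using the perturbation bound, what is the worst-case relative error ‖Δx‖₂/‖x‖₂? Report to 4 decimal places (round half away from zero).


0.2617

M = AᵀA = [26850505/394384 8946135/98596; 8946135/98596 11931205/98596]. tr(M)=74575325/394384, det(M)=9150625/1577536
λ_max, λ_min = (74575325/394384 ± √5557870238765625/155538739456)/2 = 3025/16, 3025/98596
κ = σ_max/σ_min = (55/4)/(55/314) = 78.5000
perturbation bound = 78.5000·1/300 = 0.2617


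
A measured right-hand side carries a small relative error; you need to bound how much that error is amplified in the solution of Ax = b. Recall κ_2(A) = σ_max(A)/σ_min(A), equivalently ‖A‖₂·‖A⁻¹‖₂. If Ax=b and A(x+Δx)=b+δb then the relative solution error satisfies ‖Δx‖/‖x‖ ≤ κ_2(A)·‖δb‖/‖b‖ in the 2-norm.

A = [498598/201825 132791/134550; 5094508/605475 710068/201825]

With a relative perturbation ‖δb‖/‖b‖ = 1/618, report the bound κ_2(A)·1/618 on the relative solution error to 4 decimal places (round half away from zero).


form AᵀA = [45106258324/586559961 6264622525/195519987; 6264622525/195519987 3480779689/260693316] with trace 1252970713/13883076 and determinant 521284/3470769
eigenvalues of AᵀA: λ = (tr ± √(tr²−4·det))/2 = 361/4, 5776/3470769
σ_max=√(361/4)=(19/2), σ_min=√(5776/3470769)=(76/1863) → κ = 232.8750
κ_2(A)·‖δb‖/‖b‖ = 0.3768

0.3768


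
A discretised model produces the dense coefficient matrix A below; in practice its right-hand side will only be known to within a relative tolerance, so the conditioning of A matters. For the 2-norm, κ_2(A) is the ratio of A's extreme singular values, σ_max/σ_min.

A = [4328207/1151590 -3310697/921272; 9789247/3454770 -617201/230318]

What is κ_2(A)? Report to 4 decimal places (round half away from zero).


381.2160

AᵀA = [5288594786813/238708715058 -13431175588285/636556573488; -13431175588285/636556573488 17055707816225/848742097984]; tr = 383753155201/9082852416, det = 446265625/36331409664
eigenvalues of AᵀA: λ = (tr ± √(tr²−4·det))/2 = 169/4, 2640625/9082852416
κ = σ_max/σ_min = (13/2)/(1625/95304) = 381.2160


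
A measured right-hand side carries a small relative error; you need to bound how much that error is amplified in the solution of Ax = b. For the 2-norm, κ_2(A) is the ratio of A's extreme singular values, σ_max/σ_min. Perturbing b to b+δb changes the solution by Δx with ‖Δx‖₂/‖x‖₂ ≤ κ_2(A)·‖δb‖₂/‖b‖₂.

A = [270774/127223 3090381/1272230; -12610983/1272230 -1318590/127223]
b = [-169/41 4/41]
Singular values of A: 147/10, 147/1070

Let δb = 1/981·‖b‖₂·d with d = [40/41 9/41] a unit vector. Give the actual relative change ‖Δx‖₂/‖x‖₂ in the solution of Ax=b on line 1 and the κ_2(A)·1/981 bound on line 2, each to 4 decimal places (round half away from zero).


σ_max = 147/10, σ_min = 147/1070
κ = σ_max/σ_min = (147/10)/(147/1070) = 107.0000
bound on ‖Δx‖/‖x‖: κ·ε = 107.0000·1/981 = 0.1091
solve Ax = b  →  x = [21.0368 -20.1290]
2-norm of b is 4.1231; of x, 29.1157
Δx = A⁻¹·δb where δb = 1/981·4.1231·d; ‖Δx‖ = 0.0306
dividing the unrounded norms, ‖Δx‖/‖x‖ = 0.0011
tightness: 0.0011 against a bound of 0.1091 (unrounded ratio ≈ 0.0096)

0.0011
0.1091


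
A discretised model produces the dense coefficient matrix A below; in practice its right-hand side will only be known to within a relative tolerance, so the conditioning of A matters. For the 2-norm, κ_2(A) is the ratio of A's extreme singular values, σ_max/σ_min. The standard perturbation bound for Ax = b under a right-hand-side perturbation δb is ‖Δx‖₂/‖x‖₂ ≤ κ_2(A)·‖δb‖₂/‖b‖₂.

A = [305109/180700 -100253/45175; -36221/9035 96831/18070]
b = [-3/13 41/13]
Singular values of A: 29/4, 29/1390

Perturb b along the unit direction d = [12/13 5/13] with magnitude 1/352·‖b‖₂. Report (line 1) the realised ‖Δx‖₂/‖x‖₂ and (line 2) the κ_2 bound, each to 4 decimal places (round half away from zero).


σ_max = 29/4, σ_min = 29/1390
κ_2(A) = (29/4) / (29/1390) = 347.5000
κ_2(A)·‖δb‖/‖b‖ = 0.9872
solve Ax = b  →  x = [38.0966 29.0897]
2-norm of b is 3.1623; of x, 47.9328
with δb = [0.0083 0.0035], A·Δx = δb → ‖Δx‖ = 0.4306
realised ‖Δx‖/‖x‖ = 0.0090
tightness: 0.0090 against a bound of 0.9872 (unrounded ratio ≈ 0.0091)

0.0090
0.9872


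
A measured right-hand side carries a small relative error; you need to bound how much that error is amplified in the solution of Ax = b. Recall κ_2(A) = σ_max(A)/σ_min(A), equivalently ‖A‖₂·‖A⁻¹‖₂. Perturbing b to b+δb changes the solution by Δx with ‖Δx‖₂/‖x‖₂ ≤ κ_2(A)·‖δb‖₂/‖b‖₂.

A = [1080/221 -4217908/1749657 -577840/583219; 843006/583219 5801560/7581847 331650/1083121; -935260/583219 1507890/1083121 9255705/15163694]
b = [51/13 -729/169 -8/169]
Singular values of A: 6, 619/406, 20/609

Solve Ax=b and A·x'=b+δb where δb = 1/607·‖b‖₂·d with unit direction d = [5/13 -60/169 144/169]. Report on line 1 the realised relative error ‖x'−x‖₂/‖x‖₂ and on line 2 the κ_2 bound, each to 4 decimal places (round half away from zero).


from the listed singular values, σ₁ = 6, σ_n = 20/609
condition number: 6 ÷ (20/609) = 182.7000
worst-case relative error ≤ 182.7000 × 1/607 = 0.3010
solve Ax = b  →  x = [-0.7935 -37.4887 83.3422]
‖b‖ = 5.8310, ‖x‖ = 91.3890
Δx = A⁻¹·δb where δb = 1/607·5.8310·d; ‖Δx‖ = 0.2925
realised ‖Δx‖/‖x‖ = 0.0032
so the bound overstates the realised error by a factor of ≈ 94.0385 (computed from the unrounded values)

0.0032
0.3010


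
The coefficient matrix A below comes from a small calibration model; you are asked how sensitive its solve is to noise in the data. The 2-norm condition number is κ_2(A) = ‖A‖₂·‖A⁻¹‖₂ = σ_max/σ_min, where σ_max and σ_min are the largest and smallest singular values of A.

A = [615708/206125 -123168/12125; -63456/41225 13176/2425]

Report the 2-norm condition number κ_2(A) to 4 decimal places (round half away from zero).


AᵀA = [1660079376/147015625 -5690466432/147015625; -5690466432/147015625 19510530624/147015625]; tr = 33872976/235225, det = 82944/235225
λ_max, λ_min = (33872976/235225 ± √1147300461086976/55330800625)/2 = 144, 576/235225
κ = σ_max/σ_min = 12/(24/485) = 242.5000

242.5000


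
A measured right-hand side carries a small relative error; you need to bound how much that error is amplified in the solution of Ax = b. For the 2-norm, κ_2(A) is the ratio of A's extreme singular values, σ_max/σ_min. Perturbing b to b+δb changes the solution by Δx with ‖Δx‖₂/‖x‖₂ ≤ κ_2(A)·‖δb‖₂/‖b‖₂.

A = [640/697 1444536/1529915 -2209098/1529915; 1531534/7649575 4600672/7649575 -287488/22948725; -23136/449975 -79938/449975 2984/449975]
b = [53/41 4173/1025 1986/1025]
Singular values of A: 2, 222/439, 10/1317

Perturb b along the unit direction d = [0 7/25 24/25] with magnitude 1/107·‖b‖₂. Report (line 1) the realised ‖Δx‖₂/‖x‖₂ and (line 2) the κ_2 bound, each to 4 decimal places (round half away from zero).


from the listed singular values, σ₁ = 2, σ_n = 10/1317
condition number: 2 ÷ (10/1317) = 263.4000
κ_2(A)·‖δb‖/‖b‖ = 2.4617
solve Ax = b  →  x = [349.0882 -106.2823 151.5971]
‖b‖₂ = 4.6904 and ‖x‖₂ = 395.1458
with δb = [0.0000 0.0123 0.0421], A·Δx = δb → ‖Δx‖ = 5.7732
relative error = 0.0146
tightness: 0.0146 against a bound of 2.4617 (unrounded ratio ≈ 0.0059)

0.0146
2.4617


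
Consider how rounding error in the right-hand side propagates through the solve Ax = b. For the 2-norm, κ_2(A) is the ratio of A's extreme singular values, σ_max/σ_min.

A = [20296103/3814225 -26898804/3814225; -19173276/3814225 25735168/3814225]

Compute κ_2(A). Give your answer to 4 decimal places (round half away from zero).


328.8125

form AᵀA = [185385567077/3459765125 -247174405596/3459765125; -247174405596/3459765125 329570637008/3459765125] with trace 102991240817/691953025 and determinant 3544535296/17298825625
char-poly roots: 3721/25 and 952576/691953025
κ_2(A) = √(λ_max/λ_min) = √((3721/25) / (952576/691953025)) = 328.8125


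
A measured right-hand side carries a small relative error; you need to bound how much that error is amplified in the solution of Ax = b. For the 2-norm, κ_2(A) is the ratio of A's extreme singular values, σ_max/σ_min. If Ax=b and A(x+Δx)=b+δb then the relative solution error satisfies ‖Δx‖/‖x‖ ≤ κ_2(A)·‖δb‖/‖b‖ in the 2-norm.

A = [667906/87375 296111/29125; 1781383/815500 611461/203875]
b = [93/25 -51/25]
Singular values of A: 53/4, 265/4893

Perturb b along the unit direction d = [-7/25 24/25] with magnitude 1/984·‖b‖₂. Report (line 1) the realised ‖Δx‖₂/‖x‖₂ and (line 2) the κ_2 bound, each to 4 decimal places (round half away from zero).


largest singular value 53/4, smallest 265/4893
κ_2(A) = (53/4) / (265/4893) = 244.6500
perturbation bound = 244.6500·1/984 = 0.2486
solve Ax = b  →  x = [44.4498 -33.0543]
2-norm of b is 4.2426; of x, 55.3929
δb = ε·‖b‖·d = [-0.0012 0.0041]; solving A·Δx = δb gives ‖Δx‖ = 0.0796
realised ‖Δx‖/‖x‖ = 0.0014
so the bound overstates the realised error by a factor of ≈ 172.9951 (computed from the unrounded values)

0.0014
0.2486


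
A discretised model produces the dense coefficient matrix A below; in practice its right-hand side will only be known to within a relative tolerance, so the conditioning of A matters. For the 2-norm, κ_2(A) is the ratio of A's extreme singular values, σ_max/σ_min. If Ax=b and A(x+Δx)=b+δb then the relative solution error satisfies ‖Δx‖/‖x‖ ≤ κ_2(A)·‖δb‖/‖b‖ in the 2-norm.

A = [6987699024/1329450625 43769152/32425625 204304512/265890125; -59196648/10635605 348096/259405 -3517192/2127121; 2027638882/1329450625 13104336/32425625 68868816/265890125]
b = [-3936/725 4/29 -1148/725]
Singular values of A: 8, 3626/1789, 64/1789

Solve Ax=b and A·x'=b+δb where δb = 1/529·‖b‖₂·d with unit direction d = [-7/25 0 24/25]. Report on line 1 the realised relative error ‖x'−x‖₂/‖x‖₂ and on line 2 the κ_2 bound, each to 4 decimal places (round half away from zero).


0.1468
0.4227

largest singular value 8, smallest 64/1789
condition number: 8 ÷ (64/1789) = 223.6250
bound on ‖Δx‖/‖x‖: κ·ε = 223.6250·1/529 = 0.4227
solve Ax = b  →  x = [-0.6091 -1.8946 0.4294]
2-norm of b is 5.6569; of x, 2.0359
Δx = A⁻¹·δb where δb = 1/529·5.6569·d; ‖Δx‖ = 0.2989
relative error = 0.1468
tightness: 0.1468 against a bound of 0.4227 (unrounded ratio ≈ 0.3473)


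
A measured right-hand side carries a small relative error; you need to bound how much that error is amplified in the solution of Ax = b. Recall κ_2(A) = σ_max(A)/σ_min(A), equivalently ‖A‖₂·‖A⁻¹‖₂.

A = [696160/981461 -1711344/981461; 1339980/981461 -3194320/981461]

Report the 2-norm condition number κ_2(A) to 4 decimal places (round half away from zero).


222.0500

M = AᵀA = [7889914000/3333099289 -18933197760/3333099289; -18933197760/3333099289 45440756224/3333099289]. tr(M)=315566096/19722481, det(M)=102400/19722481
char-poly roots: 16 and 6400/19722481
κ_2(A) = √(λ_max/λ_min) = √(16 / (6400/19722481)) = 222.0500


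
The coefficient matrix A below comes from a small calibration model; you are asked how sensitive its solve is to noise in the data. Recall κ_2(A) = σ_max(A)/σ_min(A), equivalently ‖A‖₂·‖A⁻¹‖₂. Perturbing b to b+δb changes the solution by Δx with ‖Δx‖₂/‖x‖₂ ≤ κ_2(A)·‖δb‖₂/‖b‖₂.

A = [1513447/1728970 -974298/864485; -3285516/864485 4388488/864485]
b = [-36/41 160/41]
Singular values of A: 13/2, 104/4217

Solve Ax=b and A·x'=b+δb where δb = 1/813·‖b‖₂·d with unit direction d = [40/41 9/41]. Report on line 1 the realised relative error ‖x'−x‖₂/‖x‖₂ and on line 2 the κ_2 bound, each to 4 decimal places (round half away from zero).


0.3242
0.3242

from the listed singular values, σ₁ = 13/2, σ_n = 104/4217
condition number: (13/2) ÷ (104/4217) = 263.5625
perturbation bound = 263.5625·1/813 = 0.3242
solve Ax = b  →  x = [-0.3692 0.4923]
‖b‖ = 4.0000, ‖x‖ = 0.6154
δb = ε·‖b‖·d = [0.0048 0.0011]; solving A·Δx = δb gives ‖Δx‖ = 0.1995
dividing the unrounded norms, ‖Δx‖/‖x‖ = 0.3242
tightness: 0.3242 against a bound of 0.3242; the bound is attained (ratio 1)


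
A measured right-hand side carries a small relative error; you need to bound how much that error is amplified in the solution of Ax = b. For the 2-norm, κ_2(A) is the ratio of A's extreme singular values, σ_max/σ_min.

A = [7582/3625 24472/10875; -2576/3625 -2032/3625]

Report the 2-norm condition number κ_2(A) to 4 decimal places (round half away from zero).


AᵀA = [102596/21025 12880/2523; 12880/2523 1017664/189225]; tr = 2308/225, det = 1024/5625
eigenvalues of AᵀA: λ = (tr ± √(tr²−4·det))/2 = 256/25, 4/225
κ_2(A) = √(λ_max/λ_min) = √((256/25) / (4/225)) = 24.0000

24.0000


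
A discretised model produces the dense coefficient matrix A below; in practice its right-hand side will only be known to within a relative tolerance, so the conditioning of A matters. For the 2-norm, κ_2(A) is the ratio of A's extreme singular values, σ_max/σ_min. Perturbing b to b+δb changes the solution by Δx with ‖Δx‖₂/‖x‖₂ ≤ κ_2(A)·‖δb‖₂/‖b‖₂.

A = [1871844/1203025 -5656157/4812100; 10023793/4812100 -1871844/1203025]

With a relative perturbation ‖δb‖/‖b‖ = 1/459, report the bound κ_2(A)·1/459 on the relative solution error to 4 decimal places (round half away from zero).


AᵀA = [6261489018889/926252256400 -293504203278/57890766025; -293504203278/57890766025 3522116454961/926252256400]; tr = 195672109477/18525045128, det = 446265625/592801444096
eigenvalues of AᵀA: λ = (tr ± √(tr²−4·det))/2 = 169/16, 2640625/37050090256
so κ_2 = √((169/16) / (2640625/37050090256)) = 384.9680
perturbation bound = 384.9680·1/459 = 0.8387

0.8387


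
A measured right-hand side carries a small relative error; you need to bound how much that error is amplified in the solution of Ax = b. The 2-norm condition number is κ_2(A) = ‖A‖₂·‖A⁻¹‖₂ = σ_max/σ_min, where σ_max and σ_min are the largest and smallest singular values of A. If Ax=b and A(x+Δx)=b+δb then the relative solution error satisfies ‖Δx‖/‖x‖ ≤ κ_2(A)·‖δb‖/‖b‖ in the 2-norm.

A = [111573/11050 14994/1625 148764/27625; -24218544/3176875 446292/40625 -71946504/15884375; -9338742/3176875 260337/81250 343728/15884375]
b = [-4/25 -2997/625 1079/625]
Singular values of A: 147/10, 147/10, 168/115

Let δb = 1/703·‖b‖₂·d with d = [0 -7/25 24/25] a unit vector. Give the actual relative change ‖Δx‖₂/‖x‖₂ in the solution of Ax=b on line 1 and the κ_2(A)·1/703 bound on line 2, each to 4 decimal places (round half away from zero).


0.0024
0.0143

from the listed singular values, σ₁ = 147/10, σ_n = 168/115
condition number: (147/10) ÷ (168/115) = 10.0625
worst-case relative error ≤ 10.0625 × 1/703 = 0.0143
solve Ax = b  →  x = [-0.8186 -0.2250 1.8908]
‖b‖ = 5.0990, ‖x‖ = 2.0726
Δx = A⁻¹·δb where δb = 1/703·5.0990·d; ‖Δx‖ = 0.0050
relative error = 0.0024
tightness: 0.0024 against a bound of 0.0143 (unrounded ratio ≈ 0.1674)


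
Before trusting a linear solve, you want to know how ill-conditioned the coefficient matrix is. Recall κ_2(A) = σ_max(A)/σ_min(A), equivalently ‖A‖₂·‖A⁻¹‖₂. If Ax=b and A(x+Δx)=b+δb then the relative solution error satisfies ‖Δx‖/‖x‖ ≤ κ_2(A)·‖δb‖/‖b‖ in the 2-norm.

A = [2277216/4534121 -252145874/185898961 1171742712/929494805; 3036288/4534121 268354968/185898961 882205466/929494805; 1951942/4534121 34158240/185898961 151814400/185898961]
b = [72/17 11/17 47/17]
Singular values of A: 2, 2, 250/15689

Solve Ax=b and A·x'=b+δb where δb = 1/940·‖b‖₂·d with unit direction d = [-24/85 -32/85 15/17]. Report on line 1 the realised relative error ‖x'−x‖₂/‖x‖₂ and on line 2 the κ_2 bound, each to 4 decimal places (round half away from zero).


σ_max = 2, σ_min = 250/15689
condition number: 2 ÷ (250/15689) = 125.5120
perturbation bound = 125.5120·1/940 = 0.1335
solve Ax = b  →  x = [-54.4318 5.4066 30.8629]
2-norm of b is 5.0990; of x, 62.8058
δb = ε·‖b‖·d = [-0.0015 -0.0020 0.0048]; solving A·Δx = δb gives ‖Δx‖ = 0.3404
dividing the unrounded norms, ‖Δx‖/‖x‖ = 0.0054
so the bound overstates the realised error by a factor of ≈ 24.6345 (computed from the unrounded values)

0.0054
0.1335


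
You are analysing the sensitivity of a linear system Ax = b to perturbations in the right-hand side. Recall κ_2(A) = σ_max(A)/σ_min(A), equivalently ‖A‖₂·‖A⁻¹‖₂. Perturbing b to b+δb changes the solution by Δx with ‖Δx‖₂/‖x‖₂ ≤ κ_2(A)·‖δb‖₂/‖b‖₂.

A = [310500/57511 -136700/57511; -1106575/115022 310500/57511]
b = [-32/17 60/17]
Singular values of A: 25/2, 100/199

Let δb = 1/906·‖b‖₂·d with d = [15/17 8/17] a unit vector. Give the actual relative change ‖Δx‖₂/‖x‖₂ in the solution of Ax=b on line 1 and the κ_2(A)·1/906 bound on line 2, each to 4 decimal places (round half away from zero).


largest singular value 25/2, smallest 100/199
κ = σ_max/σ_min = (25/2)/(100/199) = 24.8750
perturbation bound = 24.8750·1/906 = 0.0275
solve Ax = b  →  x = [-0.2824 0.1506]
‖b‖₂ = 4.0000 and ‖x‖₂ = 0.3200
δb = ε·‖b‖·d = [0.0039 0.0021]; solving A·Δx = δb gives ‖Δx‖ = 0.0088
dividing the unrounded norms, ‖Δx‖/‖x‖ = 0.0275
realised/bound = 1 exactly: the bound is attained for this b and d

0.0275
0.0275


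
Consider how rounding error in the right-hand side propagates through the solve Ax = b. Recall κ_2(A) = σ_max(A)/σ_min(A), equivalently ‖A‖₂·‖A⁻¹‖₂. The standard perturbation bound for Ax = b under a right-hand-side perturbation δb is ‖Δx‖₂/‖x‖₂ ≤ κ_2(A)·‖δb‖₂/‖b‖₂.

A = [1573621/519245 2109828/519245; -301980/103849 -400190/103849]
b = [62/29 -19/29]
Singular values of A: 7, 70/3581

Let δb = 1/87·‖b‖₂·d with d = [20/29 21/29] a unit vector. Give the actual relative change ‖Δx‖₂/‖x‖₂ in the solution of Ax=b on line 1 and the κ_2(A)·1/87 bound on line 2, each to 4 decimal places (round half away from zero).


from the listed singular values, σ₁ = 7, σ_n = 70/3581
κ = σ_max/σ_min = 7/(70/3581) = 358.1000
κ_2(A)·‖δb‖/‖b‖ = 4.1161
solve Ax = b  →  x = [-40.7543 30.9229]
2-norm of b is 2.2361; of x, 51.1579
Δx = A⁻¹·δb where δb = 1/87·2.2361·d; ‖Δx‖ = 1.3148
relative error = 0.0257
realised/bound (from unrounded values) ≈ 0.0062

0.0257
4.1161


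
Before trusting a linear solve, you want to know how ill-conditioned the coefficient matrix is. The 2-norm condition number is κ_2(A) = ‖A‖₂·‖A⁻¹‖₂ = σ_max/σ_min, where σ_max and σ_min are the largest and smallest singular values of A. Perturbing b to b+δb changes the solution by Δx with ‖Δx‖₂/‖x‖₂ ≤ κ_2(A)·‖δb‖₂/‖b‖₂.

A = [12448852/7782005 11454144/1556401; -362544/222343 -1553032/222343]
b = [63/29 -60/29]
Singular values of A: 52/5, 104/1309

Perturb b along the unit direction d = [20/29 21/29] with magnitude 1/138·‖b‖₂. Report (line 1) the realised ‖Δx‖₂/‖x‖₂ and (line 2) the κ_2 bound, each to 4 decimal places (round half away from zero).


largest singular value 52/5, smallest 104/1309
κ = σ_max/σ_min = (52/5)/(104/1309) = 130.9000
κ_2(A)·‖δb‖/‖b‖ = 0.9486
solve Ax = b  →  x = [0.0633 0.2814]
‖b‖ = 3.0000, ‖x‖ = 0.2885
δb = ε·‖b‖·d = [0.0150 0.0157]; solving A·Δx = δb gives ‖Δx‖ = 0.2736
dividing the unrounded norms, ‖Δx‖/‖x‖ = 0.9486
tightness: 0.9486 against a bound of 0.9486; the bound is attained (ratio 1)

0.9486
0.9486


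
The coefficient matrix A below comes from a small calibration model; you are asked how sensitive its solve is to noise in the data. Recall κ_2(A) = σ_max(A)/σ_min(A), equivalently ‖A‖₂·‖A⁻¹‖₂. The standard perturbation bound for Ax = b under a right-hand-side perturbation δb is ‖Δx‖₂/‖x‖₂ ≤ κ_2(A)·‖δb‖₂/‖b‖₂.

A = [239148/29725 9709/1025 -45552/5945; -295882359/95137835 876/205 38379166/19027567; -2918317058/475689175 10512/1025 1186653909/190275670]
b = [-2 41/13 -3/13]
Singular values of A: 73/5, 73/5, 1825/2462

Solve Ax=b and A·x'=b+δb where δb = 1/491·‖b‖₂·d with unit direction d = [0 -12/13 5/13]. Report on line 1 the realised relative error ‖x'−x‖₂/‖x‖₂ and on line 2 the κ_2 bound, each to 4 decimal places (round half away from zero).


0.0025
0.0401

σ_max = 73/5, σ_min = 1825/2462
κ_2(A) = (73/5) / (1825/2462) = 19.6960
κ_2(A)·‖δb‖/‖b‖ = 0.0401
solve Ax = b  →  x = [-2.8988 -0.0368 -2.8281]
‖b‖ = 3.7417, ‖x‖ = 4.0500
δb = ε·‖b‖·d = [0.0000 -0.0070 0.0029]; solving A·Δx = δb gives ‖Δx‖ = 0.0103
realised ‖Δx‖/‖x‖ = 0.0025
so the bound overstates the realised error by a factor of ≈ 15.8032 (computed from the unrounded values)


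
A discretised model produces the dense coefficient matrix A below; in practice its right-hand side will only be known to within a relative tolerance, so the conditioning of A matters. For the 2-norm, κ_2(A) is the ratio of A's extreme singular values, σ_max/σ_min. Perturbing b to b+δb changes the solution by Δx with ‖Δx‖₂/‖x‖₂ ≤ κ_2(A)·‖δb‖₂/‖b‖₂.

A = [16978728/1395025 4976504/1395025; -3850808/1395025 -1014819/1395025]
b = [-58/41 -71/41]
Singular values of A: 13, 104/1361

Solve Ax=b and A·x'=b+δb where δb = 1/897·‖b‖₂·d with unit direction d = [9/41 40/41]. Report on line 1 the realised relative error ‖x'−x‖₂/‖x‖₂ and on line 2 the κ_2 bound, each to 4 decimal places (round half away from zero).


from the listed singular values, σ₁ = 13, σ_n = 104/1361
κ_2(A) = 13 / (104/1361) = 170.1250
bound on ‖Δx‖/‖x‖: κ·ε = 170.1250·1/897 = 0.1897
solve Ax = b  →  x = [7.2546 -25.1477]
‖b‖ = 2.2361, ‖x‖ = 26.1732
Δx = A⁻¹·δb where δb = 1/897·2.2361·d; ‖Δx‖ = 0.0326
relative error = 0.0012
realised/bound (from unrounded values) ≈ 0.0066

0.0012
0.1897


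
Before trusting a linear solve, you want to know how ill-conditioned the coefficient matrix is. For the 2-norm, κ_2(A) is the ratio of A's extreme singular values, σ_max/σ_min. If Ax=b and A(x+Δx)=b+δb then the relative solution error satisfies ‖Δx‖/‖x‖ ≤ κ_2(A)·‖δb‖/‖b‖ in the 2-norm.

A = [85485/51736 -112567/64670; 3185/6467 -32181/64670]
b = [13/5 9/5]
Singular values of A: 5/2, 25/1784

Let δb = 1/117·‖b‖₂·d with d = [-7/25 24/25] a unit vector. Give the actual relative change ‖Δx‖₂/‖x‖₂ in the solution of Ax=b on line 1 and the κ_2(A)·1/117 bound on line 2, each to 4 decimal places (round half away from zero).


largest singular value 5/2, smallest 25/1784
condition number: (5/2) ÷ (25/1784) = 178.4000
κ_2(A)·‖δb‖/‖b‖ = 1.5248
solve Ax = b  →  x = [52.5021 48.3448]
‖b‖ = 3.1623, ‖x‖ = 71.3701
Δx = A⁻¹·δb where δb = 1/117·3.1623·d; ‖Δx‖ = 1.9287
relative error = 0.0270
realised/bound (from unrounded values) ≈ 0.0177

0.0270
1.5248


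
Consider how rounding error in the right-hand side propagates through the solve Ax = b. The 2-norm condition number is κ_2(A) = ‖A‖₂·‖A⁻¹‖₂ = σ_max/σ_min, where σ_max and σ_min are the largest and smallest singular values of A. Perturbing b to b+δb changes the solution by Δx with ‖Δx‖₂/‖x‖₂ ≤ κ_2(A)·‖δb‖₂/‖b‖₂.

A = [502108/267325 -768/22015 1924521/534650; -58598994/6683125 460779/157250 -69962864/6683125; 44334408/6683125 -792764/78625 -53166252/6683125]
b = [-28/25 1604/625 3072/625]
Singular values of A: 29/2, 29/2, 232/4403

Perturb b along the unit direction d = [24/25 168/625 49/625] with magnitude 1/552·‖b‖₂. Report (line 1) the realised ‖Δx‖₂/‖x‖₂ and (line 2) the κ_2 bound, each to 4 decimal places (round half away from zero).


0.4985
0.4985

largest singular value 29/2, smallest 232/4403
condition number: (29/2) ÷ (232/4403) = 275.1875
κ_2(A)·‖δb‖/‖b‖ = 0.4985
solve Ax = b  →  x = [0.0380 -0.1998 -0.3329]
‖b‖₂ = 5.6569 and ‖x‖₂ = 0.3901
with δb = [0.0098 0.0028 0.0008], A·Δx = δb → ‖Δx‖ = 0.1945
relative error = 0.4985
realised/bound = 1 exactly: the bound is attained for this b and d


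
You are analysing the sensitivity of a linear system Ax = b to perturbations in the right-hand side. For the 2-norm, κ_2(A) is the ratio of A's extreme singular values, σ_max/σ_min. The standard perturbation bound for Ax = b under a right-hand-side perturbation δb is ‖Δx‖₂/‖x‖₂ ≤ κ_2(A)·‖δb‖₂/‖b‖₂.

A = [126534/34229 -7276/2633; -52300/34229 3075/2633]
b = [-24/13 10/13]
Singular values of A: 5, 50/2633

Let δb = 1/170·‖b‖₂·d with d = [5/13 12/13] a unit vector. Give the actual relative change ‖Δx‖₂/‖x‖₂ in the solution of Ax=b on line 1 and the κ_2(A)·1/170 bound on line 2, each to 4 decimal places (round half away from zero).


1.5488
1.5488

σ_max = 5, σ_min = 50/2633
condition number: 5 ÷ (50/2633) = 263.3000
worst-case relative error ≤ 263.3000 × 1/170 = 1.5488
solve Ax = b  →  x = [-0.3200 0.2400]
‖b‖₂ = 2.0000 and ‖x‖₂ = 0.4000
with δb = [0.0045 0.0109], A·Δx = δb → ‖Δx‖ = 0.6195
realised ‖Δx‖/‖x‖ = 1.5488
tightness: 1.5488 against a bound of 1.5488; the bound is attained (ratio 1)


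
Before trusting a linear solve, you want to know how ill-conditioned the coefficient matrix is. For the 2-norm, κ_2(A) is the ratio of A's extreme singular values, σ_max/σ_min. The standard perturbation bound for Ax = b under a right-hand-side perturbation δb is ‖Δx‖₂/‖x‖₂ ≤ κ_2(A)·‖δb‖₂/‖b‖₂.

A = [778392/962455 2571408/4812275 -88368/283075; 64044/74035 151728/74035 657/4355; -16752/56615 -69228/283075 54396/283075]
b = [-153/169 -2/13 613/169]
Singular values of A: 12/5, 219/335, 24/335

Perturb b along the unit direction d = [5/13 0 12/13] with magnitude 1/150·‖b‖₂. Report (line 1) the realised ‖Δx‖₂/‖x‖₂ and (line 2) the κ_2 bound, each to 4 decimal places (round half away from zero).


0.0083
0.2233

largest singular value 12/5, smallest 24/335
κ_2(A) = (12/5) / (24/335) = 33.5000
bound on ‖Δx‖/‖x‖: κ·ε = 33.5000·1/150 = 0.2233
solve Ax = b  →  x = [19.8135 -11.0394 35.3356]
2-norm of b is 3.7417; of x, 41.9887
with δb = [0.0096 0.0000 0.0230], A·Δx = δb → ‖Δx‖ = 0.3482
relative error = 0.0083
realised/bound (from unrounded values) ≈ 0.0371


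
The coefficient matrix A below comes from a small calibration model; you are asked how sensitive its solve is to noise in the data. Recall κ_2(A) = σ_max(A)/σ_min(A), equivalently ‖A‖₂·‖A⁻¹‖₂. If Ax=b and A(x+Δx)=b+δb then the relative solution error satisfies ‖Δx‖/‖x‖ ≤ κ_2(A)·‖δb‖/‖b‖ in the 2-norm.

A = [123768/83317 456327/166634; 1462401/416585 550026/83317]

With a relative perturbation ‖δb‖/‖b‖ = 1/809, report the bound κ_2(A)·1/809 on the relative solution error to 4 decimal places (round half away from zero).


0.4194

AᵀA = [877681737/60404825 329117742/12080965; 329117742/12080965 493682121/9664772]; tr = 932516469/14212900, det = 531441/14212900
λ_max, λ_min = (932516469/14212900 ± √869556751685072361/202006526410000)/2 = 6561/100, 81/142129
κ_2(A) = √(λ_max/λ_min) = √((6561/100) / (81/142129)) = 339.3000
bound on ‖Δx‖/‖x‖: κ·ε = 339.3000·1/809 = 0.4194


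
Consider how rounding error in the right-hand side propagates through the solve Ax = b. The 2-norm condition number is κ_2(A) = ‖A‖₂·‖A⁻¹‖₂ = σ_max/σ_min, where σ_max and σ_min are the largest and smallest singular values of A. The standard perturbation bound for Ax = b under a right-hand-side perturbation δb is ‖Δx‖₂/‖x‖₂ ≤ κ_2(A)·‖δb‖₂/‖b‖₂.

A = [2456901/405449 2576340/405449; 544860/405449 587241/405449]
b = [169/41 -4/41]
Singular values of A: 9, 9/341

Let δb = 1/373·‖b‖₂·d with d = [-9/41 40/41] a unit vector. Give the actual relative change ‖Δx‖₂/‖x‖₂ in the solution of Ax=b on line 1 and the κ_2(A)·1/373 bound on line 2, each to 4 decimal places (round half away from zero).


0.0111
0.9142

σ_max = 9, σ_min = 9/341
κ = σ_max/σ_min = 9/(9/341) = 341.0000
worst-case relative error ≤ 341.0000 × 1/373 = 0.9142
solve Ax = b  →  x = [27.7433 -25.8084]
‖b‖₂ = 4.1231 and ‖x‖₂ = 37.8915
with δb = [-0.0024 0.0108], A·Δx = δb → ‖Δx‖ = 0.4188
dividing the unrounded norms, ‖Δx‖/‖x‖ = 0.0111
realised/bound (from unrounded values) ≈ 0.0121


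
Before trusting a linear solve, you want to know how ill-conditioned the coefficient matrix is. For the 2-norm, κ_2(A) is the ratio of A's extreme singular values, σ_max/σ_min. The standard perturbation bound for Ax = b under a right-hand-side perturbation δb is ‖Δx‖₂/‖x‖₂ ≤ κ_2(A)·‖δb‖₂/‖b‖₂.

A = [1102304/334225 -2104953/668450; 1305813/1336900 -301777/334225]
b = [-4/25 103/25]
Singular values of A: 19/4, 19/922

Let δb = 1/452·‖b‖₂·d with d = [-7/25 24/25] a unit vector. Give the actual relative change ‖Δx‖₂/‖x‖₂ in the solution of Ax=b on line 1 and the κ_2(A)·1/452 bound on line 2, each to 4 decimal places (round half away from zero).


0.0023
0.5100

σ_max = 19/4, σ_min = 19/922
condition number: (19/4) ÷ (19/922) = 230.5000
worst-case relative error ≤ 230.5000 × 1/452 = 0.5100
solve Ax = b  →  x = [134.0181 140.4138]
‖b‖ = 4.1231, ‖x‖ = 194.1054
Δx = A⁻¹·δb where δb = 1/452·4.1231·d; ‖Δx‖ = 0.4427
relative error = 0.0023
tightness: 0.0023 against a bound of 0.5100 (unrounded ratio ≈ 0.0045)


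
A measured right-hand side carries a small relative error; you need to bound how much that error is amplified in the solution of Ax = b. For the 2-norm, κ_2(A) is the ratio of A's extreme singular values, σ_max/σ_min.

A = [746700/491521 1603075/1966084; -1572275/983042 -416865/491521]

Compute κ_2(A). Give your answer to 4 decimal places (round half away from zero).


AᵀA = [328900625/67592612 87706125/33796306; 87706125/33796306 374223425/270370448]; tr = 99401525/15904144, det = 15625/63616576
eigenvalues of AᵀA: λ = (tr ± √(tr²−4·det))/2 = 25/4, 625/15904144
so κ_2 = √((25/4) / (625/15904144)) = 398.8000

398.8000


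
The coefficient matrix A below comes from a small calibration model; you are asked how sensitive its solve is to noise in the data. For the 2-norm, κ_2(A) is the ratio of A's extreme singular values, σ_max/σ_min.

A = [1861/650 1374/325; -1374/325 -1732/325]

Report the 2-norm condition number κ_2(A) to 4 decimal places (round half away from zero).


27.6250

AᵀA = [440593/16900 146331/4225; 146331/4225 195508/4225]; tr = 48905/676, det = 1156/169
λ_max, λ_min = (48905/676 ± √2379195729/456976)/2 = 289/4, 16/169
so κ_2 = √((289/4) / (16/169)) = 27.6250


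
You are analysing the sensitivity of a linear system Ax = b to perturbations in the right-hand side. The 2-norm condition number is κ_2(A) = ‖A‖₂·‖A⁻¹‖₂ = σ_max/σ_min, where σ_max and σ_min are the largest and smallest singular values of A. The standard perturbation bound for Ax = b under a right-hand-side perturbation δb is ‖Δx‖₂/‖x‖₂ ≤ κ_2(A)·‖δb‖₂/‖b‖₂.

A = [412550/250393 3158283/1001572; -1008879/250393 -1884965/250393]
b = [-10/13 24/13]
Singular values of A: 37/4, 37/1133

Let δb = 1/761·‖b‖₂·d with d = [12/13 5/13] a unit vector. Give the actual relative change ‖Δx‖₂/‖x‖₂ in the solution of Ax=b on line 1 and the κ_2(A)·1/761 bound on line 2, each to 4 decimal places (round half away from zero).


σ_max = 37/4, σ_min = 37/1133
κ_2(A) = (37/4) / (37/1133) = 283.2500
κ_2(A)·‖δb‖/‖b‖ = 0.3722
solve Ax = b  →  x = [-0.1017 -0.1908]
‖b‖₂ = 2.0000 and ‖x‖₂ = 0.2162
re-solving with b+δb shifts x by Δx of norm 0.0805
relative error = 0.3722
realised/bound = 1 exactly: the bound is attained for this b and d

0.3722
0.3722


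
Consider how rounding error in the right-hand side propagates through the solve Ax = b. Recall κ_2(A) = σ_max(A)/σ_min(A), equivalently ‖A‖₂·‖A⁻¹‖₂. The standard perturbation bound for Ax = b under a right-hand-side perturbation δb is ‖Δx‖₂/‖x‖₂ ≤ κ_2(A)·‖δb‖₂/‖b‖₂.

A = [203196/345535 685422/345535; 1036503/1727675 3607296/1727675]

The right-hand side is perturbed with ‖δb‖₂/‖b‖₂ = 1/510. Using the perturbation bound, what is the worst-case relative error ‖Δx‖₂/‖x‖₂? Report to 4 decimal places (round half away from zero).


AᵀA = [2504820249/3549180625 8586026568/3549180625; 8586026568/3549180625 29438367876/3549180625]; tr = 51109101/5678689, det = 8100/5678689
λ_max, λ_min = (51109101/5678689 ± √2611956215504601/32247508758721)/2 = 9, 900/5678689
so κ_2 = √(9 / (900/5678689)) = 238.3000
perturbation bound = 238.3000·1/510 = 0.4673

0.4673


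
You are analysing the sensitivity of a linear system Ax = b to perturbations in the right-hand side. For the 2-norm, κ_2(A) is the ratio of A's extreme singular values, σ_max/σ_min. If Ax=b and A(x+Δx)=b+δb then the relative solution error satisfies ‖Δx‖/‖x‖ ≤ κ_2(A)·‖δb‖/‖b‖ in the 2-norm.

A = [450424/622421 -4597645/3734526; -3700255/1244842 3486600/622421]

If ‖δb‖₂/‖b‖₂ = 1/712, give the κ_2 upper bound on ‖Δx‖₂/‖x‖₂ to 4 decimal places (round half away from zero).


0.1505

M = AᵀA = [8627849009/921851044 -12128143040/691388283; -12128143040/691388283 272913744025/8296659396]. tr(M)=606512777/14354082, det(M)=17850625/114832656
solving λ² − 606512777/14354082·λ + 17850625/114832656 = 0 gives λ = 169/4, 105625/28708164
κ_2(A) = √(λ_max/λ_min) = √((169/4) / (105625/28708164)) = 107.1600
κ_2(A)·‖δb‖/‖b‖ = 0.1505
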